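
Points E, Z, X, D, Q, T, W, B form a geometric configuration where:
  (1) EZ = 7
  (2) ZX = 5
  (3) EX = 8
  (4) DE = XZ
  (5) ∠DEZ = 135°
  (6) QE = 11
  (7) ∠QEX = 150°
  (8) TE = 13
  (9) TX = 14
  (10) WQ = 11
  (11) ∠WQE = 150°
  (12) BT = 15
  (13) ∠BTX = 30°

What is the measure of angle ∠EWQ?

Step 1: By the law of cosines on triangle WQE: WE² = 11² + 11² − 2·11·11·cos(150°) = 451.58, so WE ≈ 21.25.
Step 2: By the inverse law of cosines on triangle EWQ: cos(∠EWQ) = (21.25² + 11² − 11²) / (2·21.25·11) = 451.58/467.51 = 0.9659, so ∠EWQ = 15°.

Therefore, the measure of angle ∠EWQ = 15°.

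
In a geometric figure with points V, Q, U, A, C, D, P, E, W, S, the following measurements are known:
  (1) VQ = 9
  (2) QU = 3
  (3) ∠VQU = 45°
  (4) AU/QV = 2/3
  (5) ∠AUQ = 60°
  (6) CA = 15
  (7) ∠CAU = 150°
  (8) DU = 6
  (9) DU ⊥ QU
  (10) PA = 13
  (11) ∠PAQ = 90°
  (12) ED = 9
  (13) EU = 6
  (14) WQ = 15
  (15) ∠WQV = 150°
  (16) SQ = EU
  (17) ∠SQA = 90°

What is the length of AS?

From the given relations: AU = 2/3·QV = 2/3·9 = 6; SQ = EU = 6.
Step 1: By the law of cosines on triangle AUQ: AQ² = 6² + 3² − 2·6·3·cos(60°) = 27, so AQ = 3·√3.
Step 2: By the law of cosines on triangle AQS: AS² = (3·√3)² + 6² − 2·3·√3·6·cos(90°) = 63, so AS = 3·√7.

Therefore, the length of AS = 3·√7.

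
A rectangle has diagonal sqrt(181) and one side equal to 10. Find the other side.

The diagonal of a rectangle forms a right triangle with the two sides.
Rearranging the Pythagorean theorem: missing side = sqrt(d^2 - known^2).
= sqrt(181 - 100) = sqrt(81) = 9.

9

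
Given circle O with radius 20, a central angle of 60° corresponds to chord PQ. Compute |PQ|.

Chord length = 2r sin(θ/2)
= 2 × 20 × sin(60°/2)
= 2 × 20 × sin(30°)
= 20

20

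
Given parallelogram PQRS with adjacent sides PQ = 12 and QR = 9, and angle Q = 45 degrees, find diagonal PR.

The diagonal of a parallelogram can be found by treating two adjacent sides and the diagonal as a triangle.
Applying the law of cosines with sides 12, 9 and included angle 45°:
d^2 = 144 + 81 - 216*cos(45°) = 225 - 108*sqrt(2)
d = 3*sqrt(25 - 12*sqrt(2))

3*sqrt(25 - 12*sqrt(2))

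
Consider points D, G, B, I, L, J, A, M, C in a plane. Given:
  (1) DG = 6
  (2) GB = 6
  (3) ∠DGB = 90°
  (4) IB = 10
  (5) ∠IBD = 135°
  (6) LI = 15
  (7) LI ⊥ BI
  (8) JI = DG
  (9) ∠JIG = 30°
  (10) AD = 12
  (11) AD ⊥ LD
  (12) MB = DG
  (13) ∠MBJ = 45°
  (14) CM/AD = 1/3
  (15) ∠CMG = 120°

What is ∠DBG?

Step 1: By the law of cosines on triangle BGD: BD² = 6² + 6² − 2·6·6·cos(90°) = 72, so BD = 6·√2.
Step 2: By the inverse law of cosines on triangle DBG: cos(∠DBG) = ((6·√2)² + 6² − 6²) / (2·6·√2·6) = 72/101.82 = 0.7071, so ∠DBG = 45°.

Therefore, the measure of angle ∠DBG = 45°.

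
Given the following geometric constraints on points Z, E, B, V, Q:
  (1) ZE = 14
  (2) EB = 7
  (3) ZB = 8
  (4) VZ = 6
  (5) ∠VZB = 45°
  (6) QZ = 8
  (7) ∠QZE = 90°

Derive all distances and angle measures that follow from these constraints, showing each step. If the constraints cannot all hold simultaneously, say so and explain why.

The constraints are consistent.

Step 1: From EZ = 14, ZQ = 8, and ∠EZQ = 90°, by the law of cosines:
  EQ² = EZ² + ZQ² - 2·EZ·ZQ·cos(90°) = 196 + 64 - 0 = 260
  EQ = 2·√65

Step 2: From BZ = 8, ZV = 6, and ∠BZV = 45°, by the law of cosines:
  BV² = BZ² + ZV² - 2·BZ·ZV·cos(45°) = 64 + 36 - 67.88 = 32.12
  BV ≈ 5.67

Step 3: From ZB = 8, ZE = 14, BE = 7, by the inverse law of cosines:
  cos(∠BZE) = (ZB² + ZE² - BE²) / (2·ZB·ZE)
  ∠BZE = 19.62°

Step 4: From EB = 7, EZ = 14, BZ = 8, by the inverse law of cosines:
  cos(∠BEZ) = (EB² + EZ² - BZ²) / (2·EB·EZ)
  ∠BEZ = 22.56°

Step 5: From BE = 7, BZ = 8, EZ = 14, by the inverse law of cosines:
  cos(∠EBZ) = (BE² + BZ² - EZ²) / (2·BE·BZ)
  ∠EBZ = 137.82°

Step 6: From EQ = 2·√65, EZ = 14, QZ = 8, by the inverse law of cosines:
  cos(∠QEZ) = (EQ² + EZ² - QZ²) / (2·EQ·EZ)
  ∠QEZ = 29.74°

Step 7: From BV = 5.67, BZ = 8, VZ = 6, by the inverse law of cosines:
  cos(∠VBZ) = (BV² + BZ² - VZ²) / (2·BV·BZ)
  ∠VBZ = 48.47°

Step 8: From VB = 5.67, VZ = 6, BZ = 8, by the inverse law of cosines:
  cos(∠BVZ) = (VB² + VZ² - BZ²) / (2·VB·VZ)
  ∠BVZ = 86.53°

Step 9: From QE = 2·√65, QZ = 8, EZ = 14, by the inverse law of cosines:
  cos(∠EQZ) = (QE² + QZ² - EZ²) / (2·QE·QZ)
  ∠EQZ = 60.26°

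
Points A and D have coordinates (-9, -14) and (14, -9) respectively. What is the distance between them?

d = sqrt((23)^2 + (5)^2) = sqrt(554)

sqrt(554)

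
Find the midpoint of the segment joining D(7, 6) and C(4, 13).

The midpoint is the average of the coordinates:
x: (7 + 4)/2 = 11/2
y: (6 + 13)/2 = 19/2
Midpoint = (11/2, 19/2)

(11/2, 19/2)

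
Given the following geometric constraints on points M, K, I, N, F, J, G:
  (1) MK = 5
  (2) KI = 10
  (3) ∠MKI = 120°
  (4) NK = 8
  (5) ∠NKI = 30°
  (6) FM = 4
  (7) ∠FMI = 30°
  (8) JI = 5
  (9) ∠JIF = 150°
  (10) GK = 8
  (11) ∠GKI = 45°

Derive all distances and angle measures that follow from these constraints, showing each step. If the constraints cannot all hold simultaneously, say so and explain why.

The constraints are consistent.

Step 1: From MK = 5, KI = 10, and ∠MKI = 120°, by the law of cosines:
  MI² = MK² + KI² - 2·MK·KI·cos(120°) = 25 + 100 + 50 = 175
  MI = 5·√7

Step 2: From IK = 10, KN = 8, and ∠IKN = 30°, by the law of cosines:
  IN² = IK² + KN² - 2·IK·KN·cos(30°) = 100 + 64 - 138.6 = 25.44
  IN ≈ 5.04

Step 3: From IK = 10, KG = 8, and ∠IKG = 45°, by the law of cosines:
  IG² = IK² + KG² - 2·IK·KG·cos(45°) = 100 + 64 - 113.1 = 50.86
  IG ≈ 7.13

Step 4: From IM = 5·√7, MF = 4, and ∠IMF = 30°, by the law of cosines:
  IF² = IM² + MF² - 2·IM·MF·cos(30°) = 175 + 16 - 91.65 = 99.35
  IF ≈ 9.97

Step 5: From MI = 5·√7, MK = 5, IK = 10, by the inverse law of cosines:
  cos(∠IMK) = (MI² + MK² - IK²) / (2·MI·MK)
  ∠IMK = 40.89°

Step 6: From IG = 7.13, IK = 10, GK = 8, by the inverse law of cosines:
  cos(∠GIK) = (IG² + IK² - GK²) / (2·IG·IK)
  ∠GIK = 52.48°

Step 7: From IK = 10, IM = 5·√7, KM = 5, by the inverse law of cosines:
  cos(∠KIM) = (IK² + IM² - KM²) / (2·IK·IM)
  ∠KIM = 19.11°

Step 8: From IK = 10, IN = 5.04, KN = 8, by the inverse law of cosines:
  cos(∠KIN) = (IK² + IN² - KN²) / (2·IK·IN)
  ∠KIN = 52.48°

Step 9: From NI = 5.04, NK = 8, IK = 10, by the inverse law of cosines:
  cos(∠INK) = (NI² + NK² - IK²) / (2·NI·NK)
  ∠INK = 97.52°

Step 10: From GI = 7.13, GK = 8, IK = 10, by the inverse law of cosines:
  cos(∠IGK) = (GI² + GK² - IK²) / (2·GI·GK)
  ∠IGK = 82.52°

Step 11: From FI = 9.97, IJ = 5, and ∠FIJ = 150°, by the law of cosines:
  FJ² = FI² + IJ² - 2·FI·IJ·cos(150°) = 99.35 + 25 + 86.32 = 210.7
  FJ ≈ 14.51

Step 12: From IF = 9.97, IM = 5·√7, FM = 4, by the inverse law of cosines:
  cos(∠FIM) = (IF² + IM² - FM²) / (2·IF·IM)
  ∠FIM = 11.58°

Step 13: From FI = 9.97, FM = 4, IM = 5·√7, by the inverse law of cosines:
  cos(∠IFM) = (FI² + FM² - IM²) / (2·FI·FM)
  ∠IFM = 138.42°

Step 14: From FI = 9.97, FJ = 14.51, IJ = 5, by the inverse law of cosines:
  cos(∠IFJ) = (FI² + FJ² - IJ²) / (2·FI·FJ)
  ∠IFJ = 9.92°

Step 15: From JF = 14.51, JI = 5, FI = 9.97, by the inverse law of cosines:
  cos(∠FJI) = (JF² + JI² - FI²) / (2·JF·JI)
  ∠FJI = 20.08°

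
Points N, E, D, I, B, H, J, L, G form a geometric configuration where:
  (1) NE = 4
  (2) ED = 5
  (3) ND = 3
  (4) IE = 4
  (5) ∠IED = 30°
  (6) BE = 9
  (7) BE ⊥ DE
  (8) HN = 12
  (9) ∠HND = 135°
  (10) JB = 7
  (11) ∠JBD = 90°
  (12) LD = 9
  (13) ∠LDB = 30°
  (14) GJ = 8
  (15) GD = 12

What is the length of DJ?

Step 1: By the law of cosines on triangle BED: BD² = 9² + 5² − 2·9·5·cos(90°) = 106, so BD = √106.
Step 2: By the law of cosines on triangle DBJ: DJ² = √106² + 7² − 2·√106·7·cos(90°) = 155, so DJ = √155.

Therefore, the length of DJ = √155.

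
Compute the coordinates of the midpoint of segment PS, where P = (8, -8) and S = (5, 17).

M = ((x₁ + x₂)/2, (y₁ + y₂)/2)
= ((8 + 5)/2, (-8 + 17)/2)
= (13/2, 9/2) = (13/2, 9/2)

(13/2, 9/2)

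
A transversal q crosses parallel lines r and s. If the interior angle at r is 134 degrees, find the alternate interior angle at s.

Alternate interior angles lie on opposite sides of the transversal, between the parallel lines.
By the alternate interior angle theorem, they are equal: 134 degrees.

134 degrees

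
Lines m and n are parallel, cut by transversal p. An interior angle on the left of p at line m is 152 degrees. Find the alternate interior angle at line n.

Alternate interior angles lie on opposite sides of the transversal, between the parallel lines.
By the alternate interior angle theorem, they are equal: 152 degrees.

152 degrees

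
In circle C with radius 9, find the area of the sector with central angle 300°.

Sector area = π(9²)(5/6) = 135*pi/2

135*pi/2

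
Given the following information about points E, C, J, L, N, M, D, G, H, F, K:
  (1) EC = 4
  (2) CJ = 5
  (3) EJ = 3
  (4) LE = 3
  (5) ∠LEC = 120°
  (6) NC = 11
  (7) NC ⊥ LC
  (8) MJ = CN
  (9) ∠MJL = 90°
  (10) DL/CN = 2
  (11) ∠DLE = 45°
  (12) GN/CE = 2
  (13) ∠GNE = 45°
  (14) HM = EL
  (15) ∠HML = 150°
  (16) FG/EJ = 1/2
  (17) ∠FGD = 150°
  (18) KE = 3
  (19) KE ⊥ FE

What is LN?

Step 1: By the law of cosines on triangle LEC: LC² = 3² + 4² − 2·3·4·cos(120°) = 37, so LC = √37.
Step 2: By the law of cosines on triangle LCN: LN² = √37² + 11² − 2·√37·11·cos(90°) = 158, so LN = √158.

Therefore, the length of LN = √158.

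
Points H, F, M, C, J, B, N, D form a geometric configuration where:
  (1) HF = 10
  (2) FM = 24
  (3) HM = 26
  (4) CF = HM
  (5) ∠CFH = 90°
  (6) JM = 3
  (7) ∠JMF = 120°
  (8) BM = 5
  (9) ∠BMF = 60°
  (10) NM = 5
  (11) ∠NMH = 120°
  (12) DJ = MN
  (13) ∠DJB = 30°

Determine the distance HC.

From the given relations: CF = HM = 26.
Step 1: By the law of cosines on triangle HFC: HC² = 10² + 26² − 2·10·26·cos(90°) = 776, so HC = 2·√194.

Therefore, the length of HC = 2·√194.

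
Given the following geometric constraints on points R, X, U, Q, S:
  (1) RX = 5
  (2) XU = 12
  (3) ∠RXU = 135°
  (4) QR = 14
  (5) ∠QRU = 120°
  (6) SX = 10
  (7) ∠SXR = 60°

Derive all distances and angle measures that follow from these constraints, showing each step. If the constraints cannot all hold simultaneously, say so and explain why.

The constraints are consistent.

Step 1: From RX = 5, XU = 12, and ∠RXU = 135°, by the law of cosines:
  RU² = RX² + XU² - 2·RX·XU·cos(135°) = 25 + 144 + 84.85 = 253.9
  RU ≈ 15.93

Step 2: From RX = 5, XS = 10, and ∠RXS = 60°, by the law of cosines:
  RS² = RX² + XS² - 2·RX·XS·cos(60°) = 25 + 100 - 50 = 75
  RS = 5·√3

Step 3: From UR = 15.93, RQ = 14, and ∠URQ = 120°, by the law of cosines:
  UQ² = UR² + RQ² - 2·UR·RQ·cos(120°) = 253.9 + 196 + 223.1 = 672.9
  UQ ≈ 25.94

Step 4: From RS = 5·√3, RX = 5, SX = 10, by the inverse law of cosines:
  cos(∠SRX) = (RS² + RX² - SX²) / (2·RS·RX)
  ∠SRX = 90°

Step 5: From RU = 15.93, RX = 5, UX = 12, by the inverse law of cosines:
  cos(∠URX) = (RU² + RX² - UX²) / (2·RU·RX)
  ∠URX = 32.18°

Step 6: From UR = 15.93, UX = 12, RX = 5, by the inverse law of cosines:
  cos(∠RUX) = (UR² + UX² - RX²) / (2·UR·UX)
  ∠RUX = 12.82°

Step 7: From SR = 5·√3, SX = 10, RX = 5, by the inverse law of cosines:
  cos(∠RSX) = (SR² + SX² - RX²) / (2·SR·SX)
  ∠RSX = 30°

Step 8: From UQ = 25.94, UR = 15.93, QR = 14, by the inverse law of cosines:
  cos(∠QUR) = (UQ² + UR² - QR²) / (2·UQ·UR)
  ∠QUR = 27.87°

Step 9: From QR = 14, QU = 25.94, RU = 15.93, by the inverse law of cosines:
  cos(∠RQU) = (QR² + QU² - RU²) / (2·QR·QU)
  ∠RQU = 32.13°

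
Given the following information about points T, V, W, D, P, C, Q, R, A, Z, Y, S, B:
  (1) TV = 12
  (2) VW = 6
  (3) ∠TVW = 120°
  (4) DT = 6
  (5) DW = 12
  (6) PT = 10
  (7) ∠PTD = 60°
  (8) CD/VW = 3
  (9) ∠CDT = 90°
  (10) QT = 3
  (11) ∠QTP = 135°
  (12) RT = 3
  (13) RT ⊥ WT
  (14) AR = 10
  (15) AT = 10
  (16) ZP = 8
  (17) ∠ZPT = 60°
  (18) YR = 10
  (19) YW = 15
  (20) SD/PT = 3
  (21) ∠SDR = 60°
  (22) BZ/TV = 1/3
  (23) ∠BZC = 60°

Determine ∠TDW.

Step 1: By the law of cosines on triangle TVW: TW² = 12² + 6² − 2·12·6·cos(120°) = 252, so TW = 6·√7.
Step 2: By the inverse law of cosines on triangle TDW: cos(∠TDW) = (6² + 12² − (6·√7)²) / (2·6·12) = -72/144 = -0.5, so ∠TDW = 120°.

Therefore, the measure of angle ∠TDW = 120°.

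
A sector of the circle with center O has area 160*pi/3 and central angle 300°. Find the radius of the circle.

r² = 360 × 160*pi/3 / (π × 300) = 64, so r = 8.

8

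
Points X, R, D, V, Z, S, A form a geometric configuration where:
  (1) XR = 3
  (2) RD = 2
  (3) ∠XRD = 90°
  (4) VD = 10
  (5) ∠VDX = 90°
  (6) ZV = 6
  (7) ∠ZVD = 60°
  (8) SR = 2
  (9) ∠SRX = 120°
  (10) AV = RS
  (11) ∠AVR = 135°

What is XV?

Step 1: By the law of cosines on triangle XRD: XD² = 3² + 2² − 2·3·2·cos(90°) = 13, so XD = √13.
Step 2: By the law of cosines on triangle XDV: XV² = √13² + 10² − 2·√13·10·cos(90°) = 113, so XV = √113.

Therefore, the length of XV = √113.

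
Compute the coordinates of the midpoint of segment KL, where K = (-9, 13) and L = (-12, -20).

The midpoint is the point halfway along the segment.
Move half the horizontal distance: -9 + (-12 - -9)/2 = -9 + -3/2 = -21/2
Move half the vertical distance: 13 + (-20 - 13)/2 = 13 + -33/2 = -7/2
Midpoint = (-21/2, -7/2)

(-21/2, -7/2)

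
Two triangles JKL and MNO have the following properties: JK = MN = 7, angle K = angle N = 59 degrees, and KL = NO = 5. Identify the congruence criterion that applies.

The given information matches SAS: Two pairs of corresponding sides and the included angle are equal (Side-Angle-Side).

SAS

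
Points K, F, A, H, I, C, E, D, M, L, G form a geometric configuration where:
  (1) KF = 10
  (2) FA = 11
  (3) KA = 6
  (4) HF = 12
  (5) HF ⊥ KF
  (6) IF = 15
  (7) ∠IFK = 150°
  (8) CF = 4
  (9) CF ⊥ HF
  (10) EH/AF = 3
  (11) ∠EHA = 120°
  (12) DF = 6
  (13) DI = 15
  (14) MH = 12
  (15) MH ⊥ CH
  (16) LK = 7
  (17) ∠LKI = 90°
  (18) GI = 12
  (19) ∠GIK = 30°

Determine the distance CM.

Step 1: By the law of cosines on triangle CFH: CH² = 4² + 12² − 2·4·12·cos(90°) = 160, so CH = 4·√10.
Step 2: By the law of cosines on triangle CHM: CM² = (4·√10)² + 12² − 2·4·√10·12·cos(90°) = 304, so CM = 4·√19.

Therefore, the length of CM = 4·√19.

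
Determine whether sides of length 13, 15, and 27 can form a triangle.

Check all three triangle inequalities:
13 + 15 = 28 > 27 ✓
13 + 27 = 40 > 15 ✓
15 + 27 = 42 > 13 ✓
All conditions hold, so these sides form a valid triangle.

Yes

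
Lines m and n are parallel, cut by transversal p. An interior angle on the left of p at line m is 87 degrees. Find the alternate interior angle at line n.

Alternate interior angles formed by parallel lines and a transversal are equal.
The given angle is 87 degrees.
The alternate interior angle = 87 degrees.

87 degrees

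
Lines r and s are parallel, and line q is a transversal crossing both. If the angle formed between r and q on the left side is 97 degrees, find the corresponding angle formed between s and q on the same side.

Corresponding angles formed by parallel lines and a transversal are equal.
The given angle is 97 degrees.
The corresponding angle = 97 degrees.

97 degrees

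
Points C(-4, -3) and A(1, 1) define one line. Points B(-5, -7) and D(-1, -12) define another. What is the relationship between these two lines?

Slope of line 1: m1 = (1 - -3)/(1 - -4) = 4/5 = 4/5
Slope of line 2: m2 = (-12 - -7)/(-1 - -5) = -5/4 = -5/4
m1 * m2 = (4/5) * (-5/4) = -1 = -1, so the lines are perpendicular.

Perpendicular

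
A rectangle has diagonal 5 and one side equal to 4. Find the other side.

b = sqrt(d^2 - a^2) = sqrt(25 - 16) = sqrt(9) = 3

3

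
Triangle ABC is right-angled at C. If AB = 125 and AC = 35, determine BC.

BC = sqrt(125^2 - 35^2) = sqrt(14400) = 120

120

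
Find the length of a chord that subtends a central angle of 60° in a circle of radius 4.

Chord length = 2r sin(θ/2)
= 2 × 4 × sin(60°/2)
= 2 × 4 × sin(30°)
= 4

4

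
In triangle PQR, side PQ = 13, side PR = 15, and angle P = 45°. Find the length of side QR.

When two sides and the included angle are known, the law of cosines gives the third side.
c^2 = a^2 + b^2 - 2ab cos(C) generalizes the Pythagorean theorem to non-right triangles.
Here: QR^2 = 169 + 225 - 390*(sqrt(2)/2) = 394 - 195*sqrt(2)
QR = sqrt(394 - 195*sqrt(2))

sqrt(394 - 195*sqrt(2))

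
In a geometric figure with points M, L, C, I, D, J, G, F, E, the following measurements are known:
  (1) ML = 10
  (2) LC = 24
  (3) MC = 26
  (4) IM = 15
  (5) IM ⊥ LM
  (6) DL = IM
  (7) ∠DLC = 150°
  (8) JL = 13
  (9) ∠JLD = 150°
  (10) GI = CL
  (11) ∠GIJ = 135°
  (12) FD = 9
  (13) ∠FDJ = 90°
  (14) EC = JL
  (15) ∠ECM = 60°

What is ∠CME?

From the given relations: EC = JL = 13.
Step 1: By the law of cosines on triangle MCE: ME² = 26² + 13² − 2·26·13·cos(60°) = 507, so ME = 13·√3.
Step 2: By the inverse law of cosines on triangle CME: cos(∠CME) = (26² + (13·√3)² − 13²) / (2·26·13·√3) = 1014/1170.87 = 0.866, so ∠CME = 30°.

Therefore, the measure of angle ∠CME = 30°.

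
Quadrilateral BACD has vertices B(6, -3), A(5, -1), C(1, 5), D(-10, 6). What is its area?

The Shoelace formula works by pairing each vertex with the next (cycling back to the first).
For each pair, compute x_i*y_(i+1) - x_(i+1)*y_i:
  (6*-1 - 5*-3) = 9
  (5*5 - 1*-1) = 26
  (1*6 - -10*5) = 56
  (-10*-3 - 6*6) = -6
Taking half the absolute value of the total: Area = (1/2)(85) = 85/2.

85/2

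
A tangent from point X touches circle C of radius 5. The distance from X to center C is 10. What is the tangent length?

tangent = √(d² - r²) = √(10² - 5²) = √(100 - 25) = √75 = 5*sqrt(3)

5*sqrt(3)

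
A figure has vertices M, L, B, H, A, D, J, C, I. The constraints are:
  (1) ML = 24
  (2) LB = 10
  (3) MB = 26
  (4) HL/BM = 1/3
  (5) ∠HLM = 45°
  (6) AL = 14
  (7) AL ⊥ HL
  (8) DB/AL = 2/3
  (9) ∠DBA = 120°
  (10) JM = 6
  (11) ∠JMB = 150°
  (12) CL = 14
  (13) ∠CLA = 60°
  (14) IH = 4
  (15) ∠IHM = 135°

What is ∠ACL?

Step 1: By the law of cosines on triangle CLA: CA² = 14² + 14² − 2·14·14·cos(60°) = 196, so CA = 14.
Step 2: By the inverse law of cosines on triangle ACL: cos(∠ACL) = (14² + 14² − 14²) / (2·14·14) = 196/392 = 0.5, so ∠ACL = 60°.

Therefore, the measure of angle ∠ACL = 60°.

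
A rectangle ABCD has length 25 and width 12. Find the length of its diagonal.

A rectangle's diagonal splits it into two right triangles, with the diagonal as the hypotenuse.
By the Pythagorean theorem, d^2 = 25^2 + 12^2 = 769.
Therefore d = sqrt(769).

sqrt(769)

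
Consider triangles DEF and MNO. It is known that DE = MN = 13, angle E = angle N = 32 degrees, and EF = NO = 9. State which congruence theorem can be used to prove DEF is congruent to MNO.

Consider the given information: DE = MN = 13, angle E = angle N = 32 degrees, and EF = NO = 9
This is not SSS or HL: SSS requires all three pairs of sides, but we don't have that. HL only applies to right triangles with matching hypotenuse and leg.
The correct criterion is SAS. Two pairs of corresponding sides and the included angle are equal (Side-Angle-Side).

SAS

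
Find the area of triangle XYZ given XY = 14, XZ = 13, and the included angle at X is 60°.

Area = (1/2)(14)(13) sin(60°) = (1/2)(14)(13)(sqrt(3)/2) = 91*sqrt(3)/2

91*sqrt(3)/2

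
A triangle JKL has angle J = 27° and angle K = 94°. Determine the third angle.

By the triangle angle sum property, the three interior angles of any triangle add up to 180°.
We know angle J = 27° and angle K = 94°, so their sum is 121°.
Therefore angle L = 180° - 121° = 59°.

59 degrees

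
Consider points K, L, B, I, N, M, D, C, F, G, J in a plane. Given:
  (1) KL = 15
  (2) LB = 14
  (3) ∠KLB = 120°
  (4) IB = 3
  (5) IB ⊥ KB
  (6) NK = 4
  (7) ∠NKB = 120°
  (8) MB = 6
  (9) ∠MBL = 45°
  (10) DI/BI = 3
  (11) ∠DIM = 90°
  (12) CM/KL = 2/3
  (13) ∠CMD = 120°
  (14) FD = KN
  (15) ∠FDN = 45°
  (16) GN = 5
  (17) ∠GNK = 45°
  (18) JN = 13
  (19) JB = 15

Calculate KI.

Step 1: By the law of cosines on triangle BLK: BK² = 14² + 15² − 2·14·15·cos(120°) = 631, so BK ≈ 25.12.
Step 2: By the law of cosines on triangle KBI: KI² = 25.12² + 3² − 2·25.12·3·cos(90°) = 640, so KI = 8·√10.

Therefore, the length of KI = 8·√10.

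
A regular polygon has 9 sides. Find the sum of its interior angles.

The sum of interior angles of an n-sided polygon is (n - 2) * 180.
For n = 9: (9 - 2) * 180 = 7 * 180 = 1260 degrees.

1260 degrees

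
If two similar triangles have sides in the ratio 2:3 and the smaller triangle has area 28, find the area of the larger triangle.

For similar figures, the area ratio equals the square of the side ratio.
Side ratio (the smaller triangle to the larger triangle) = 2:3, so area ratio = 2^2:3^2 = 4:9.
If the area of the smaller triangle is 28, then the area of the larger triangle = 28 * (9/4) = 63.

63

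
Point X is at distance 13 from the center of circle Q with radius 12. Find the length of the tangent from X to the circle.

Let T be the point of tangency. Then QT ⊥ XT (radius ⊥ tangent).
In right triangle QTX: QX² = QT² + XT²
13² = 12² + XT²
XT² = 25, XT = 5

5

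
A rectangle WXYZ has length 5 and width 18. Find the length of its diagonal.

Using the Pythagorean theorem:
d² = 5² + 18² = 25 + 324 = 349
d = sqrt(349)

sqrt(349)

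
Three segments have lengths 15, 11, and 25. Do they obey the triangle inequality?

Sort the sides: 11, 15, 25.
It suffices to check that the sum of the two smallest exceeds the largest:
11 + 15 = 26 > 25. ✓
Yes, a valid triangle can be formed.

Yes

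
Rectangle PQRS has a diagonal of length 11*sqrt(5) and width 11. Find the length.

Using the Pythagorean theorem: d^2 = a^2 + b^2
b^2 = d^2 - a^2
b^2 = 605 - 121
b^2 = 484
b = sqrt(484) = 22

22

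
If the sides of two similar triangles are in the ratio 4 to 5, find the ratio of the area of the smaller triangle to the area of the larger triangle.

The ratio of areas of similar triangles equals the square of the side ratio.
Side ratio = 4:5
Area ratio = (4/5)^2 = 16/25 = 16:25

16:25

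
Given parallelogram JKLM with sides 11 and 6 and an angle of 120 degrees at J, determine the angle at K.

In a parallelogram, consecutive angles are supplementary (sum to 180°).
angle K = 180 - angle J
angle K = 180 - 120
angle K = 60 degrees

60 degrees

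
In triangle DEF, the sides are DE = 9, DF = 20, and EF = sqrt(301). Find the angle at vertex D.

By the inverse law of cosines: cos(D) = (DE² + DF² - EF²) / (2 × DE × DF)
cos(D) = (9² + 20² - (sqrt(301))²) / (2 × 9 × 20)
cos(D) = (81 + 400 - (301)) / 360
cos(D) = 1/2
D = arccos(1/2) = 60°

60°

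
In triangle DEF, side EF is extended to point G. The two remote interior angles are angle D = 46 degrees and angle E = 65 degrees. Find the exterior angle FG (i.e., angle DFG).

The interior angle at F is 180 - 46 - 65 = 69 degrees.
The exterior angle and interior angle at F are supplementary:
Exterior angle = 180 - 69 = 111 degrees.

111 degrees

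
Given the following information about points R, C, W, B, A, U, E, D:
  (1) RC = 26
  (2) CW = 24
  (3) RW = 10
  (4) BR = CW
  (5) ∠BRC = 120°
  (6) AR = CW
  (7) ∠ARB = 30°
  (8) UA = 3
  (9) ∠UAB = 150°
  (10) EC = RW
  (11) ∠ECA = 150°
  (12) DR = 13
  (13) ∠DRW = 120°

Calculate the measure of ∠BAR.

From the given relations: AR = CW = 24; BR = CW = 24.
Step 1: By the law of cosines on triangle ARB: AB² = 24² + 24² − 2·24·24·cos(30°) = 154.34, so AB ≈ 12.42.
Step 2: By the inverse law of cosines on triangle BAR: cos(∠BAR) = (12.42² + 24² − 24²) / (2·12.42·24) = 154.34/596.32 = 0.2588, so ∠BAR = 75°.

Therefore, the measure of angle ∠BAR = 75°.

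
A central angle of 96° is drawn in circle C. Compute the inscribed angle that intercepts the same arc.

Inscribed angle = 96° / 2 = 48° (inscribed angle theorem).

48°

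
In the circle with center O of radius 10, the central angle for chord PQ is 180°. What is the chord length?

Drop a perpendicular from the center to the chord, bisecting both the chord and the central angle.
Each half-chord = r sin(θ/2) = 10 sin(90°).
The full chord = 2 × 10 × sin(90°) = 20.

20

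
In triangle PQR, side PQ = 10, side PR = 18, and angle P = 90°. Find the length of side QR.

By the law of cosines: QR^2 = PQ^2 + PR^2 - 2*PQ*PR*cos(P)
QR^2 = 10^2 + 18^2 - 2*10*18*cos(90°)
QR^2 = 100 + 324 - 360*(0)
QR^2 = 424
QR = 2*sqrt(106)

2*sqrt(106)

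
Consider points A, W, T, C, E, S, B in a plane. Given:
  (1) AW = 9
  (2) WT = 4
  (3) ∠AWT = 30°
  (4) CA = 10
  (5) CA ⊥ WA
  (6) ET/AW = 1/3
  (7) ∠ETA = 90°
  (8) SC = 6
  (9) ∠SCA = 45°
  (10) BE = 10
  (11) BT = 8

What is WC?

Step 1: By the law of cosines on triangle WAC: WC² = 9² + 10² − 2·9·10·cos(90°) = 181, so WC = √181.

Therefore, the length of WC = √181.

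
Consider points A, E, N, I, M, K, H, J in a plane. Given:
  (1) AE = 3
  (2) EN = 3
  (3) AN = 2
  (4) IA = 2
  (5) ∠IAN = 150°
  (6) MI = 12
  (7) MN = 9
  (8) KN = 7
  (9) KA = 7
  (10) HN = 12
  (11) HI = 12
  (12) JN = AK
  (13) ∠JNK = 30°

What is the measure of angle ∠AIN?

Step 1: By the law of cosines on triangle IAN: IN² = 2² + 2² − 2·2·2·cos(150°) = 14.93, so IN ≈ 3.86.
Step 2: By the inverse law of cosines on triangle AIN: cos(∠AIN) = (2² + 3.86² − 2²) / (2·2·3.86) = 14.93/15.45 = 0.9659, so ∠AIN = 15°.

Therefore, the measure of angle ∠AIN = 15°.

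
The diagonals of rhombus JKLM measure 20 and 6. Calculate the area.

Area = (20 * 6) / 2 = 120 / 2 = 60

60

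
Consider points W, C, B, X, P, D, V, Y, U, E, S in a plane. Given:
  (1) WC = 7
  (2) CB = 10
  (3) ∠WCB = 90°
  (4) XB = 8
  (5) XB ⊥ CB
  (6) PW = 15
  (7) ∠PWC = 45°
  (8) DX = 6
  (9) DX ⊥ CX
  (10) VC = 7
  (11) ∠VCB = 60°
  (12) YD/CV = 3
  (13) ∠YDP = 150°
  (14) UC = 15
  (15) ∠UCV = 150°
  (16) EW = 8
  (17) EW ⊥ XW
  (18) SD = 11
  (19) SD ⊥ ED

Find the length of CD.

Step 1: By the law of cosines on triangle CBX: CX² = 10² + 8² − 2·10·8·cos(90°) = 164, so CX = 2·√41.
Step 2: By the law of cosines on triangle CXD: CD² = (2·√41)² + 6² − 2·2·√41·6·cos(90°) = 200, so CD = 10·√2.

Therefore, the length of CD = 10·√2.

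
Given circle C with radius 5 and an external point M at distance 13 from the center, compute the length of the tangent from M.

tangent = √(d² - r²) = √(13² - 5²) = √(169 - 25) = √144 = 12

12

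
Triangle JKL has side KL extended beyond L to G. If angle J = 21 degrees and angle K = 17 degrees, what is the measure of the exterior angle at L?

Exterior angle = 21 + 17 = 38 degrees (exterior angle theorem).

38 degrees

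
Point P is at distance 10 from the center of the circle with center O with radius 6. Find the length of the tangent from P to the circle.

The tangent, radius, and line from the external point to the center form a right triangle.
The right angle is where the tangent meets the radius.
By the Pythagorean theorem: tangent² + 6² = 10²
tangent² = 100 - 36 = 64
tangent = 8

8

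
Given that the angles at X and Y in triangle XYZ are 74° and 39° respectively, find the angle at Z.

Let angle Z = x. Then 74 + 39 + x = 180.
x = 180 - 113 = 67 degrees.

67 degrees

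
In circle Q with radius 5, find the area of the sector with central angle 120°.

Sector area = πr² × θ/360
= π × 5² × 1/3
= π × 25 × 1/3
= 25*pi/3

25*pi/3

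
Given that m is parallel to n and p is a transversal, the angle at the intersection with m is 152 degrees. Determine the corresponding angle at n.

Corresponding angles formed by parallel lines and a transversal are equal.
The given angle is 152 degrees.
The corresponding angle = 152 degrees.

152 degrees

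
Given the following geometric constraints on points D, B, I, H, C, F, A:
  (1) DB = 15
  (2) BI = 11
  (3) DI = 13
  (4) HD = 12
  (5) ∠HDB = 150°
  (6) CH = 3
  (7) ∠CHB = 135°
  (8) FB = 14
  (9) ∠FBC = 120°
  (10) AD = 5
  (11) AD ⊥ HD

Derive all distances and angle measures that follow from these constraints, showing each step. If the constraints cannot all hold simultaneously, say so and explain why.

The constraints are consistent.

Step 1: From BD = 15, DH = 12, and ∠BDH = 150°, by the law of cosines:
  BH² = BD² + DH² - 2·BD·DH·cos(150°) = 225 + 144 + 311.8 = 680.8
  BH ≈ 26.09

Step 2: From HD = 12, DA = 5, and ∠HDA = 90°, by the law of cosines:
  HA² = HD² + DA² - 2·HD·DA·cos(90°) = 144 + 25 - 0 = 169
  HA = 13

Step 3: From DB = 15, DI = 13, BI = 11, by the inverse law of cosines:
  cos(∠BDI) = (DB² + DI² - BI²) / (2·DB·DI)
  ∠BDI = 45.57°

Step 4: From BD = 15, BI = 11, DI = 13, by the inverse law of cosines:
  cos(∠DBI) = (BD² + BI² - DI²) / (2·BD·BI)
  ∠DBI = 57.56°

Step 5: From IB = 11, ID = 13, BD = 15, by the inverse law of cosines:
  cos(∠BID) = (IB² + ID² - BD²) / (2·IB·ID)
  ∠BID = 76.86°

Step 6: From BH = 26.09, HC = 3, and ∠BHC = 135°, by the law of cosines:
  BC² = BH² + HC² - 2·BH·HC·cos(135°) = 680.8 + 9 + 110.7 = 800.5
  BC ≈ 28.29

Step 7: From BD = 15, BH = 26.09, DH = 12, by the inverse law of cosines:
  cos(∠DBH) = (BD² + BH² - DH²) / (2·BD·BH)
  ∠DBH = 13.29°

Step 8: From HA = 13, HD = 12, AD = 5, by the inverse law of cosines:
  cos(∠AHD) = (HA² + HD² - AD²) / (2·HA·HD)
  ∠AHD = 22.62°

Step 9: From HB = 26.09, HD = 12, BD = 15, by the inverse law of cosines:
  cos(∠BHD) = (HB² + HD² - BD²) / (2·HB·HD)
  ∠BHD = 16.71°

Step 10: From AD = 5, AH = 13, DH = 12, by the inverse law of cosines:
  cos(∠DAH) = (AD² + AH² - DH²) / (2·AD·AH)
  ∠DAH = 67.38°

Step 11: From CB = 28.29, BF = 14, and ∠CBF = 120°, by the law of cosines:
  CF² = CB² + BF² - 2·CB·BF·cos(120°) = 800.5 + 196 + 396.1 = 1393
  CF ≈ 37.32

Step 12: From BC = 28.29, BH = 26.09, CH = 3, by the inverse law of cosines:
  cos(∠CBH) = (BC² + BH² - CH²) / (2·BC·BH)
  ∠CBH = 4.3°

Step 13: From CB = 28.29, CH = 3, BH = 26.09, by the inverse law of cosines:
  cos(∠BCH) = (CB² + CH² - BH²) / (2·CB·CH)
  ∠BCH = 40.7°

Step 14: From CB = 28.29, CF = 37.32, BF = 14, by the inverse law of cosines:
  cos(∠BCF) = (CB² + CF² - BF²) / (2·CB·CF)
  ∠BCF = 18.96°

Step 15: From FB = 14, FC = 37.32, BC = 28.29, by the inverse law of cosines:
  cos(∠BFC) = (FB² + FC² - BC²) / (2·FB·FC)
  ∠BFC = 41.04°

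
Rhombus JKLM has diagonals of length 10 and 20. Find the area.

Area = (10 * 20) / 2 = 200 / 2 = 100

100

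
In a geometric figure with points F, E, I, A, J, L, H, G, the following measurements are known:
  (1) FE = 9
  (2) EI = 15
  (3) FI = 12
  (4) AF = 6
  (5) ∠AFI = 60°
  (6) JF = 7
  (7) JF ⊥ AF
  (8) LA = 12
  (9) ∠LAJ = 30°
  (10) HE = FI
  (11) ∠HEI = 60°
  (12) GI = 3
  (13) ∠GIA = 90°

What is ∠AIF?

Step 1: By the law of cosines on triangle IFA: IA² = 12² + 6² − 2·12·6·cos(60°) = 108, so IA = 6·√3.
Step 2: By the inverse law of cosines on triangle AIF: cos(∠AIF) = ((6·√3)² + 12² − 6²) / (2·6·√3·12) = 216/249.42 = 0.866, so ∠AIF = 30°.

Therefore, the measure of angle ∠AIF = 30°.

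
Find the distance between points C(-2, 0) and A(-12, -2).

The horizontal distance is |-12 - -2| = 10 and the vertical distance is |-2 - 0| = 2.
By the Pythagorean theorem, d = sqrt(10^2 + 2^2) = sqrt(104) = 2*sqrt(26).

2*sqrt(26)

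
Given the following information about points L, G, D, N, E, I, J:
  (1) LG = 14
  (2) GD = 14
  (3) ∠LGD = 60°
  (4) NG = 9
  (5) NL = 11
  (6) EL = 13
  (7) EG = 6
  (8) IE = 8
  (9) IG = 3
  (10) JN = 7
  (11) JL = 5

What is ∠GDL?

Step 1: By the law of cosines on triangle DGL: DL² = 14² + 14² − 2·14·14·cos(60°) = 196, so DL = 14.
Step 2: By the inverse law of cosines on triangle GDL: cos(∠GDL) = (14² + 14² − 14²) / (2·14·14) = 196/392 = 0.5, so ∠GDL = 60°.

Therefore, the measure of angle ∠GDL = 60°.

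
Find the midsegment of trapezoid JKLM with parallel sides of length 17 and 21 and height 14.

The midsegment of a trapezoid = (base1 + base2) / 2
midsegment = (17 + 21) / 2
midsegment = 38 / 2
midsegment = 19

19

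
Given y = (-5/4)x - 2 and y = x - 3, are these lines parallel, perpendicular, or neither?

Slope of line 1: m1 = -5/4
Slope of line 2: m2 = 1
m1 != m2 and m1*m2 = -5/4 != -1. Neither.

Neither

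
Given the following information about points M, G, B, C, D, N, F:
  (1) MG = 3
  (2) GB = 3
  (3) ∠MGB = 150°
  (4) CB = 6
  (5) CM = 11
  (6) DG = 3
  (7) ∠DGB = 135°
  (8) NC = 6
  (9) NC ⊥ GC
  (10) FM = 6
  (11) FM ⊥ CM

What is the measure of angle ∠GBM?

Step 1: By the law of cosines on triangle BGM: BM² = 3² + 3² − 2·3·3·cos(150°) = 33.59, so BM ≈ 5.8.
Step 2: By the inverse law of cosines on triangle GBM: cos(∠GBM) = (3² + 5.8² − 3²) / (2·3·5.8) = 33.59/34.77 = 0.9659, so ∠GBM = 15°.

Therefore, the measure of angle ∠GBM = 15°.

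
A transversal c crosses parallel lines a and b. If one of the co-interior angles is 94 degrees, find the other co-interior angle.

Co-interior angles (same-side interior) formed by parallel lines and a transversal are supplementary (sum to 180 degrees).
The given angle is 94 degrees.
The co-interior angle = 180 - 94 = 86 degrees.

86 degrees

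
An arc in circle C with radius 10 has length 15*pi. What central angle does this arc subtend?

θ = 360 × 15*pi / (2π × 10) = 270° (rearranging arc length formula).

270°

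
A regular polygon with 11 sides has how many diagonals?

Each of the 11 vertices connects to 8 non-adjacent vertices via diagonals.
Total connections = 11 × 8 = 88, but each diagonal is counted twice.
Number of diagonals = 88 / 2 = 44.

44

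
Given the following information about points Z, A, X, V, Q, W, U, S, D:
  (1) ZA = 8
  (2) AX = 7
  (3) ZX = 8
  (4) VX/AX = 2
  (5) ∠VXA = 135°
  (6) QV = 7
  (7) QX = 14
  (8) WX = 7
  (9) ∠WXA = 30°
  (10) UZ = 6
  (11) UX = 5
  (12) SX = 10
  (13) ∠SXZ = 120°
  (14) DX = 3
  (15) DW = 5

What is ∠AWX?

Step 1: By the law of cosines on triangle WXA: WA² = 7² + 7² − 2·7·7·cos(30°) = 13.13, so WA ≈ 3.62.
Step 2: By the inverse law of cosines on triangle AWX: cos(∠AWX) = (3.62² + 7² − 7²) / (2·3.62·7) = 13.13/50.73 = 0.2588, so ∠AWX = 75°.

Therefore, the measure of angle ∠AWX = 75°.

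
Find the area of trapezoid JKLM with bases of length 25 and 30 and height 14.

A trapezoid's area equals the midsegment times the height.
The midsegment is (25 + 30) / 2 = 55/2.
Area = 55/2 * 14 = 385.

385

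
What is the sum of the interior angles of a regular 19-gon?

The sum of interior angles of an n-sided polygon is (n - 2) * 180.
For n = 19: (19 - 2) * 180 = 17 * 180 = 3060 degrees.

3060 degrees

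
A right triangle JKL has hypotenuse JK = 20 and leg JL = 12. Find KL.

KL = sqrt(20^2 - 12^2) = sqrt(256) = 16

16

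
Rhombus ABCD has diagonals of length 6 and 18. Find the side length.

In a rhombus, the diagonals bisect each other perpendicularly, creating four congruent right triangles.
Each triangle has legs 3 (half of 6) and 9 (half of 18).
The hypotenuse of each right triangle is a side of the rhombus:
side = sqrt(3^2 + 9^2) = sqrt(90) = 3*sqrt(10)

3*sqrt(10)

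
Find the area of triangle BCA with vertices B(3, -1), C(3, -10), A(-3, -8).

Using the Shoelace formula for a triangle:
Area = (1/2)|x0(y1 - y2) + x1(y2 - y0) + x2(y0 - y1)|
Area = (1/2)|3(-10 - -8) + 3(-8 - -1) + -3(-1 - -10)|
Area = (1/2)|-6 + -21 + -27|
Area = (1/2)|-54|
Area = (1/2)(54)
Area = 27

27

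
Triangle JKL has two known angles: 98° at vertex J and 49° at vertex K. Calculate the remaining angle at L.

angle L = 180 - 98 - 49 = 33 degrees.

33 degrees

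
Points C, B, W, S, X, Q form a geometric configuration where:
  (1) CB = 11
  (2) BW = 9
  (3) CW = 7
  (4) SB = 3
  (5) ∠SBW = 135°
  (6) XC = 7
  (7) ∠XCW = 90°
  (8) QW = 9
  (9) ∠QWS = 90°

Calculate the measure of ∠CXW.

Step 1: By the law of cosines on triangle XCW: XW² = 7² + 7² − 2·7·7·cos(90°) = 98, so XW = 7·√2.
Step 2: By the inverse law of cosines on triangle CXW: cos(∠CXW) = (7² + (7·√2)² − 7²) / (2·7·7·√2) = 98/138.59 = 0.7071, so ∠CXW = 45°.

Therefore, the measure of angle ∠CXW = 45°.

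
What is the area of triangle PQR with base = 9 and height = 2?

Area = (1/2) * base * height
Area = (1/2) * 9 * 2
Area = 9

9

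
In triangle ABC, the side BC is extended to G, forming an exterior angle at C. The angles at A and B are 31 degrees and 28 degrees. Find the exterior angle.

By the exterior angle theorem, an exterior angle of a triangle equals the sum of the two remote interior angles.
Exterior angle = angle A + angle B
Exterior angle = 31 + 28 = 59 degrees

59 degrees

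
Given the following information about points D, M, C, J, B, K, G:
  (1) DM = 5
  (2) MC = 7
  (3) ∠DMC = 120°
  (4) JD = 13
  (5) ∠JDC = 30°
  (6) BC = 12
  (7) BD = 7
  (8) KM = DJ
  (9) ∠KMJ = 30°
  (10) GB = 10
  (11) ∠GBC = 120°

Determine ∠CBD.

Step 1: By the law of cosines on triangle CMD: CD² = 7² + 5² − 2·7·5·cos(120°) = 109, so CD = √109.
Step 2: By the inverse law of cosines on triangle CBD: cos(∠CBD) = (12² + 7² − √109²) / (2·12·7) = 84/168 = 0.5, so ∠CBD = 60°.

Therefore, the measure of angle ∠CBD = 60°.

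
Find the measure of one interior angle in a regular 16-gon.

Each interior angle of a regular n-gon is (n - 2) * 180 / n.
For n = 16: (16 - 2) * 180 / 16 = 2520/16 = 315/2 degrees.

315/2 degrees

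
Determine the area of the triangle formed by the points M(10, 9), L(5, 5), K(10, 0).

Shoelace: Area = (1/2)|10(5-0) + 5(0-9) + 10(9-5)| = (1/2)(45) = 45/2

45/2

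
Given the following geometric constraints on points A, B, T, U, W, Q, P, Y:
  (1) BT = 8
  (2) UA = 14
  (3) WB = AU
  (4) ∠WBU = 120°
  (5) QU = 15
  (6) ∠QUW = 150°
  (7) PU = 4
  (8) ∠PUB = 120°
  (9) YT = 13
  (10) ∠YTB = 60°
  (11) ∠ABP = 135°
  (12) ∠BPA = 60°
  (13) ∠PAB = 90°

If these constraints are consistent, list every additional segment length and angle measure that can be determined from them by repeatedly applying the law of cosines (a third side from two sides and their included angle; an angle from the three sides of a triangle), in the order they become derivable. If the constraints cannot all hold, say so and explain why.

These constraints are not satisfiable: (11), (12) and (13) are the three interior angles of triangle ABP, which must sum to 180°, but 135° + 60° + 90° = 285°. No planar figure meets all of them, so nothing further can be derived.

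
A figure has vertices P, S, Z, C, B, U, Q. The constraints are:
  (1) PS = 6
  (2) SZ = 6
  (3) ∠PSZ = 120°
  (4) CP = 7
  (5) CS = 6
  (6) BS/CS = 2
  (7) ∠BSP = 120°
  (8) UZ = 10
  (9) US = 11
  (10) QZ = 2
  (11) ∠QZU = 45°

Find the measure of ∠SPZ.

Step 1: By the law of cosines on triangle PSZ: PZ² = 6² + 6² − 2·6·6·cos(120°) = 108, so PZ = 6·√3.
Step 2: By the inverse law of cosines on triangle SPZ: cos(∠SPZ) = (6² + (6·√3)² − 6²) / (2·6·6·√3) = 108/124.71 = 0.866, so ∠SPZ = 30°.

Therefore, the measure of angle ∠SPZ = 30°.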